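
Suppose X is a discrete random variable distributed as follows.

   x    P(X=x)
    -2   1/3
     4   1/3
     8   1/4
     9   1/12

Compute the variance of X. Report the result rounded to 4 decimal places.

17.7431

E[X] = (1/3)·(-2) + (1/3)·4 + (1/4)·8 + (1/12)·9 = 41/12
E[X²] = (1/3)·4 + (1/3)·16 + (1/4)·64 + (1/12)·81 = 353/12
Var(X) = 353/12 − (41/12)² = 2555/144 ≈ 17.7431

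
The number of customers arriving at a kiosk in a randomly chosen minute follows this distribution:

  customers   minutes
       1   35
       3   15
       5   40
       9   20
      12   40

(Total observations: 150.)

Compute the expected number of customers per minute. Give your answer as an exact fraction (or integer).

Total = 150, so P(customers=1) = 35/150, etc.
E[X] = (7/30)·1 + (1/10)·3 + (4/15)·5 + (2/15)·9 + (4/15)·12
     = 94/15

94/15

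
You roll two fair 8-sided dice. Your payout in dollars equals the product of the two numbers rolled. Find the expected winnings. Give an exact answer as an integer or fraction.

Distribution of the product of the two numbers rolled: 1 w.p. 1/64, 2 w.p. 1/32, 3 w.p. 1/32, 4 w.p. 3/64, 5 w.p. 1/32, 6 w.p. 1/16, …
E[payout] = (1/64)·1 + (1/32)·2 + (1/32)·3 + (3/64)·4 + (1/32)·5 + (1/16)·6 + (1/32)·7 + (1/16)·8 + (1/64)·9 + (1/32)·10 + (1/16)·12 + (1/32)·14 + (1/32)·15 + (3/64)·16 + (1/32)·18 + (1/32)·20 + (1/32)·21 + (1/16)·24 + (1/64)·25 + (1/32)·28 + (1/32)·30 + (1/32)·32 + (1/32)·35 + (1/64)·36 + (1/32)·40 + (1/32)·42 + (1/32)·48 + (1/64)·49 + (1/32)·56 + (1/64)·64 = 81/4

81/4 dollars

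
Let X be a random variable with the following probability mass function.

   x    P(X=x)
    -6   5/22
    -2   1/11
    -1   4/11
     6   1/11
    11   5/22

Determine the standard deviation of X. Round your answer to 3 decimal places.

E[X] = 25/22, E[X²] = 873/22
Var(X) = E[X²] − (E[X])² = 873/22 − 625/484 = 18581/484
SD(X) = √(18581/484) ≈ 6.196

6.196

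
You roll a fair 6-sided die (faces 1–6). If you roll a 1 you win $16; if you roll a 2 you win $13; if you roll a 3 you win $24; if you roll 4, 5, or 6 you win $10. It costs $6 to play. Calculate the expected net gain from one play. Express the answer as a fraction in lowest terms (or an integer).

E[payout] = (1/2)·10 + (1/6)·13 + (1/6)·16 + (1/6)·24 = 83/6
Expected profit = 83/6 − 6 = 47/6

47/6 dollars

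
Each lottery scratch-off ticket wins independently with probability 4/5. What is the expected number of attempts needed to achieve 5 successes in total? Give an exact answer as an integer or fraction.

25/4

By linearity (sum of 5 independent geometric waits), E[trials] = 5/p = 5/(4/5) = 25/4.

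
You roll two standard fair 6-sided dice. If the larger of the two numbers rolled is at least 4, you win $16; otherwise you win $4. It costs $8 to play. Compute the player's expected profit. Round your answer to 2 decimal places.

$5.00

E[payout] = (1/4)·4 + (3/4)·16 = 13
Expected profit = 13 − 8 = 5 ≈ $5.00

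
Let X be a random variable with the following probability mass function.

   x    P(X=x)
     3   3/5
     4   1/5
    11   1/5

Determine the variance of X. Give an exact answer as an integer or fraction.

E[X] = (3/5)·3 + (1/5)·4 + (1/5)·11 = 24/5
E[X²] = (3/5)·9 + (1/5)·16 + (1/5)·121 = 164/5
Var(X) = 164/5 − (24/5)² = 244/25

244/25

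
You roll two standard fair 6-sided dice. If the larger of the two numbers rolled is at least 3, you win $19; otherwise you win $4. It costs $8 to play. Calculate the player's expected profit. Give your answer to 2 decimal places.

E[payout] = (1/9)·4 + (8/9)·19 = 52/3
Expected profit = 52/3 − 8 = 28/3 ≈ $9.33

$9.33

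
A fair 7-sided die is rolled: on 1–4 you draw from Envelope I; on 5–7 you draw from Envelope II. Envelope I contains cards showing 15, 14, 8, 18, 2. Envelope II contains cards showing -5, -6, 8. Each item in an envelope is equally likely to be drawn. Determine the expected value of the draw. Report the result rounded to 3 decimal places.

E[X | Envelope I] = (15 + 14 + 8 + 18 + 2)/5 = 57/5
E[X | Envelope II] = (-5 − 6 + 8)/3 = -1
E[X] = (4/7)·57/5 + (3/7)·(-1) = 213/35 ≈ 6.086

6.086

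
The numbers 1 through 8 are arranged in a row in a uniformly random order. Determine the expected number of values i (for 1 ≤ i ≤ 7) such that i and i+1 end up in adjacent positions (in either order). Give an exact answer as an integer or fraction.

For each i ∈ {1,…,7}, let Xᵢ = 1 if i and i+1 are adjacent. P(Xᵢ=1) = 2·(8−1)!/8! = 2/8.
By linearity, E[ΣXᵢ] = (7)·(2/8) = 7/4.

7/4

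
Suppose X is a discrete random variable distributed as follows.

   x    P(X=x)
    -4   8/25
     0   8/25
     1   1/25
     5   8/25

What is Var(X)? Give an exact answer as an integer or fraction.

E[X] = (8/25)·(-4) + (8/25)·0 + (1/25)·1 + (8/25)·5 = 9/25
E[X²] = (8/25)·16 + (8/25)·0 + (1/25)·1 + (8/25)·25 = 329/25
Var(X) = 329/25 − (9/25)² = 8144/625

8144/625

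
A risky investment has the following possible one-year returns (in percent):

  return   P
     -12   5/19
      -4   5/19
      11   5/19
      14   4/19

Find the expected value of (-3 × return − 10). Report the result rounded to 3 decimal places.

-14.895

E[-3x-10] = (5/19)·26 + (5/19)·2 + (5/19)·(-43) + (4/19)·(-52)
     = -283/19 ≈ -14.895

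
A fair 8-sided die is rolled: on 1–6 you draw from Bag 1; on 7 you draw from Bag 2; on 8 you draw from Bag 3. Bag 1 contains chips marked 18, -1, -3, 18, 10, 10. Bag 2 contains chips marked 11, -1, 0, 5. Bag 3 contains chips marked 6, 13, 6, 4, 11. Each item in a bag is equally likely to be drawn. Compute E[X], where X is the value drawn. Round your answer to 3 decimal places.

E[X | Bag 1] = (18 − 1 − 3 + 18 + 10 + 10)/6 = 26/3
E[X | Bag 2] = (11 − 1 + 0 + 5)/4 = 15/4
E[X | Bag 3] = (6 + 13 + 6 + 4 + 11)/5 = 8
E[X] = (3/4)·26/3 + (1/8)·15/4 + (1/8)·8 = 255/32 ≈ 7.969

7.969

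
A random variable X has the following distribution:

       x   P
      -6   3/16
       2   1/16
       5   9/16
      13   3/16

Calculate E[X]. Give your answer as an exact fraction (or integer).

17/4

E[X] = (3/16)·(-6) + (1/16)·2 + (9/16)·5 + (3/16)·13
     = 17/4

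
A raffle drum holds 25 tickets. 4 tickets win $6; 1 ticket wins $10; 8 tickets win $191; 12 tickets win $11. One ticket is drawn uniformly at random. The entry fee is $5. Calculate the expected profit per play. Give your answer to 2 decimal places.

E[payout] = (4/25)·6 + (1/25)·10 + (8/25)·191 + (12/25)·11 = 1694/25
Expected profit = 1694/25 − 5 = 1569/25 ≈ $62.76

$62.76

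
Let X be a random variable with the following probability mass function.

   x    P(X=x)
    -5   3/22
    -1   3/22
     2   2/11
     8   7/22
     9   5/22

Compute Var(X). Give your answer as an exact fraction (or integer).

12553/484

E[X] = (3/22)·(-5) + (3/22)·(-1) + (2/11)·2 + (7/22)·8 + (5/22)·9 = 91/22
E[X²] = (3/22)·25 + (3/22)·1 + (2/11)·4 + (7/22)·64 + (5/22)·81 = 947/22
Var(X) = 947/22 − (91/22)² = 12553/484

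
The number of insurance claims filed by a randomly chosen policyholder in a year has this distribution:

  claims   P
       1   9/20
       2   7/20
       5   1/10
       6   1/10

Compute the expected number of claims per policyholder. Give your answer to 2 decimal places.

2.25

E[X] = (9/20)·1 + (7/20)·2 + (1/10)·5 + (1/10)·6
     = 9/4 ≈ 2.25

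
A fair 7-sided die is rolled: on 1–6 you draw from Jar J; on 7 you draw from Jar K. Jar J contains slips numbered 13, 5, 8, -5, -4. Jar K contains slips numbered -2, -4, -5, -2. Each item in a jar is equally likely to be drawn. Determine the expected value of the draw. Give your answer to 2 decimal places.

2.45

E[X | Jar J] = (13 + 5 + 8 − 5 − 4)/5 = 17/5
E[X | Jar K] = (-2 − 4 − 5 − 2)/4 = -13/4
E[X] = (6/7)·17/5 + (1/7)·(-13/4) = 49/20 ≈ 2.45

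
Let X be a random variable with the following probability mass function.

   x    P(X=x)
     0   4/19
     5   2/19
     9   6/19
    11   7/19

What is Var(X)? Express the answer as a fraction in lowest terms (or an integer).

6396/361

E[X] = (4/19)·0 + (2/19)·5 + (6/19)·9 + (7/19)·11 = 141/19
E[X²] = (4/19)·0 + (2/19)·25 + (6/19)·81 + (7/19)·121 = 1383/19
Var(X) = 1383/19 − (141/19)² = 6396/361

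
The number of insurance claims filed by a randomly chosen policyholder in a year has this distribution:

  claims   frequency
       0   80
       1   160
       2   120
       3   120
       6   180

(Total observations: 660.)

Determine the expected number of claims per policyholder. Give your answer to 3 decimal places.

Total = 660, so P(claims=0) = 80/660, etc.
E[X] = (4/33)·0 + (8/33)·1 + (2/11)·2 + (2/11)·3 + (3/11)·6
     = 92/33 ≈ 2.788

2.788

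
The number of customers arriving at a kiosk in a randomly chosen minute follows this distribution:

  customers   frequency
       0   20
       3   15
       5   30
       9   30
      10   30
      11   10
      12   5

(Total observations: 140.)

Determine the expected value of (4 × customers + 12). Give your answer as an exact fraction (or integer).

271/7

Total = 140, so P(customers=0) = 20/140, etc.
E[4x+12] = (1/7)·12 + (3/28)·24 + (3/14)·32 + (3/14)·48 + (3/14)·52 + (1/14)·56 + (1/28)·60
     = 271/7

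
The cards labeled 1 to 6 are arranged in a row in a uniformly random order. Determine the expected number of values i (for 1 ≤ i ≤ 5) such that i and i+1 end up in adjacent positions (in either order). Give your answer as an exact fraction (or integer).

5/3

For each i ∈ {1,…,5}, let Xᵢ = 1 if i and i+1 are adjacent. P(Xᵢ=1) = 2·(6−1)!/6! = 2/6.
By linearity, E[ΣXᵢ] = (5)·(2/6) = 5/3.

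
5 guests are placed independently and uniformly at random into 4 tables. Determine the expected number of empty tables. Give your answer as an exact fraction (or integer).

Let Xⱼ=1 if table j is empty. P(Xⱼ=1) = ((4-1)/4)^5 = 243/1024.
By linearity, E[#empty] = 4·243/1024 = 243/256.

243/256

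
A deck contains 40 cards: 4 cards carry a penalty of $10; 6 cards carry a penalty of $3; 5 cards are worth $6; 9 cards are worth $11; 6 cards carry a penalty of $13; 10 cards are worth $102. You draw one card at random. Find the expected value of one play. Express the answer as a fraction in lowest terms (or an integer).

E[payout] = (4/40)·(-10) + (6/40)·(-3) + (5/40)·6 + (9/40)·11 + (6/40)·(-13) + (10/40)·102 = 1013/40

1013/40 dollars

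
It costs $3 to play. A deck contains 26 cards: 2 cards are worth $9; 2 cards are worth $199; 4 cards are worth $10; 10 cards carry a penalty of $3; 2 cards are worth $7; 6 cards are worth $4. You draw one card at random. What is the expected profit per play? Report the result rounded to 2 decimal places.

$14.85

E[payout] = (2/26)·9 + (2/26)·199 + (4/26)·10 + (10/26)·(-3) + (2/26)·7 + (6/26)·4 = 232/13
Expected profit = 232/13 − 3 = 193/13 ≈ $14.85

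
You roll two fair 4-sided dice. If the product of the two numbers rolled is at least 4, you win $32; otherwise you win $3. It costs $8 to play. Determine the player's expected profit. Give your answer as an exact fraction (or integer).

239/16 dollars

E[payout] = (5/16)·3 + (11/16)·32 = 367/16
Expected profit = 367/16 − 8 = 239/16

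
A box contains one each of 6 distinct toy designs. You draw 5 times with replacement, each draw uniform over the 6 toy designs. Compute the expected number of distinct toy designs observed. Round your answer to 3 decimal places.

Let Xⱼ=1 if type j appears at least once. P(Xⱼ=1) = 1 − ((6−1)/6)^5 = 4651/7776.
E[#distinct] = 6·4651/7776 = 4651/1296.
≈ 3.589

3.589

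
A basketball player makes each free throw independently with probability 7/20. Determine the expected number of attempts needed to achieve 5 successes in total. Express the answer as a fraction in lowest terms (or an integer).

100/7

By linearity (sum of 5 independent geometric waits), E[trials] = 5/p = 5/(7/20) = 100/7.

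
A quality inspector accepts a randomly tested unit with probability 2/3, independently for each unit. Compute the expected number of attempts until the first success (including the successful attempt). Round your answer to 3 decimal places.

1.500

For a geometric distribution, E[trials] = 1/p = 1/(2/3) = 3/2.
≈ 1.500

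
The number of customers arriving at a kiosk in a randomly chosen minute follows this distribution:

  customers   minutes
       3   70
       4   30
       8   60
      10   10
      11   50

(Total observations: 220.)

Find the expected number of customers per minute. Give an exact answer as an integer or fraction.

Total = 220, so P(customers=3) = 70/220, etc.
E[X] = (7/22)·3 + (3/22)·4 + (3/11)·8 + (1/22)·10 + (5/22)·11
     = 73/11

73/11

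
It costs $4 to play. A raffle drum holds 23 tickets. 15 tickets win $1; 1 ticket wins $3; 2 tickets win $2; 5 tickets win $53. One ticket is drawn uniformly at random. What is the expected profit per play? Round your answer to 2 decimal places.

E[payout] = (15/23)·1 + (1/23)·3 + (2/23)·2 + (5/23)·53 = 287/23
Expected profit = 287/23 − 4 = 195/23 ≈ $8.48

$8.48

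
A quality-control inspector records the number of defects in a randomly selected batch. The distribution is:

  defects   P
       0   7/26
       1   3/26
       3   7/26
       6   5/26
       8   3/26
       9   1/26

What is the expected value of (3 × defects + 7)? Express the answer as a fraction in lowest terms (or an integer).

443/26

E[3x+7] = (7/26)·7 + (3/26)·10 + (7/26)·16 + (5/26)·25 + (3/26)·31 + (1/26)·34
     = 443/26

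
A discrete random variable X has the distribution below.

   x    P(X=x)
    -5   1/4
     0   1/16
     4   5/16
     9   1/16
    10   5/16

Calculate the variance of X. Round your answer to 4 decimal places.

E[X] = (1/4)·(-5) + (1/16)·0 + (5/16)·4 + (1/16)·9 + (5/16)·10 = 59/16
E[X²] = (1/4)·25 + (1/16)·0 + (5/16)·16 + (1/16)·81 + (5/16)·100 = 761/16
Var(X) = 761/16 − (59/16)² = 8695/256 ≈ 33.9648

33.9648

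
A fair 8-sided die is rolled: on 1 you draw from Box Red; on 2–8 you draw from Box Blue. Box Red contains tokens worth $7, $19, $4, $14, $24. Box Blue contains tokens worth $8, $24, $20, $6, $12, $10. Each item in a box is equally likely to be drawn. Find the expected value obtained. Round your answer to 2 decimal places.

E[X | Box Red] = (7 + 19 + 4 + 14 + 24)/5 = 68/5
E[X | Box Blue] = (8 + 24 + 20 + 6 + 12 + 10)/6 = 40/3
E[X] = (1/8)·68/5 + (7/8)·40/3 = 401/30 ≈ 13.37

$13.37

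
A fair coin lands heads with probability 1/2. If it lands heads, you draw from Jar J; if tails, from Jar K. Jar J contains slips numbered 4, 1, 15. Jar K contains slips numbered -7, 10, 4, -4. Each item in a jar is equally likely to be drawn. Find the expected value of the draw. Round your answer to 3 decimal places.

E[X | Jar J] = (4 + 1 + 15)/3 = 20/3
E[X | Jar K] = (-7 + 10 + 4 − 4)/4 = 3/4
E[X] = (1/2)·20/3 + (1/2)·3/4 = 89/24 ≈ 3.708

3.708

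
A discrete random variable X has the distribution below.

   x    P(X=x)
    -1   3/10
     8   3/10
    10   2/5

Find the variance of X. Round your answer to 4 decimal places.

E[X] = (3/10)·(-1) + (3/10)·8 + (2/5)·10 = 61/10
E[X²] = (3/10)·1 + (3/10)·64 + (2/5)·100 = 119/2
Var(X) = 119/2 − (61/10)² = 2229/100 ≈ 22.2900

22.2900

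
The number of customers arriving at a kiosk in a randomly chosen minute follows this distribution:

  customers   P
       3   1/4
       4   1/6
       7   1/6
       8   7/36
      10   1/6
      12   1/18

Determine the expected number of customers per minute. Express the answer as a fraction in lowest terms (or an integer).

233/36

E[X] = (1/4)·3 + (1/6)·4 + (1/6)·7 + (7/36)·8 + (1/6)·10 + (1/18)·12
     = 233/36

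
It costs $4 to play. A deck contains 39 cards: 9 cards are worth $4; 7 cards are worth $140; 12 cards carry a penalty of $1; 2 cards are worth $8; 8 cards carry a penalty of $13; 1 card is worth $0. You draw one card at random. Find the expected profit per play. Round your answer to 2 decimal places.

$19.49

E[payout] = (9/39)·4 + (7/39)·140 + (12/39)·(-1) + (2/39)·8 + (8/39)·(-13) + (1/39)·0 = 916/39
Expected profit = 916/39 − 4 = 760/39 ≈ $19.49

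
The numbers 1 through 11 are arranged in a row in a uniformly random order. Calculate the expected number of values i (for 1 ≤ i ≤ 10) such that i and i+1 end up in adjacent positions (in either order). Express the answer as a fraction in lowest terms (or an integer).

For each i ∈ {1,…,10}, let Xᵢ = 1 if i and i+1 are adjacent. P(Xᵢ=1) = 2·(11−1)!/11! = 2/11.
By linearity, E[ΣXᵢ] = (10)·(2/11) = 20/11.

20/11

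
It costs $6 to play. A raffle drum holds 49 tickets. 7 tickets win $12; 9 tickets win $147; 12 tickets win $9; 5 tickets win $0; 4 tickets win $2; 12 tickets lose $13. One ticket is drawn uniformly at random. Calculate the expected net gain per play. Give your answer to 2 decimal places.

$21.90

E[payout] = (7/49)·12 + (9/49)·147 + (12/49)·9 + (5/49)·0 + (4/49)·2 + (12/49)·(-13) = 1367/49
Expected profit = 1367/49 − 6 = 1073/49 ≈ $21.90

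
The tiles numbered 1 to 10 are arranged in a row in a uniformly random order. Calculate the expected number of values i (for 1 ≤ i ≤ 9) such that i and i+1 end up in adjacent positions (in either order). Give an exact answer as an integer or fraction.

9/5

For each i ∈ {1,…,9}, let Xᵢ = 1 if i and i+1 are adjacent. P(Xᵢ=1) = 2·(10−1)!/10! = 2/10.
By linearity, E[ΣXᵢ] = (9)·(2/10) = 9/5.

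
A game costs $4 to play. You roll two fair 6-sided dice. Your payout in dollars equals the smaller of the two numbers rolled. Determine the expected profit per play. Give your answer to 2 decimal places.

Distribution of the smaller of the two numbers rolled: 1 w.p. 11/36, 2 w.p. 1/4, 3 w.p. 7/36, 4 w.p. 5/36, 5 w.p. 1/12, 6 w.p. 1/36
E[payout] = (11/36)·1 + (1/4)·2 + (7/36)·3 + (5/36)·4 + (1/12)·5 + (1/36)·6 = 91/36
Expected profit = 91/36 − 4 = -53/36 ≈ -$1.47

-$1.47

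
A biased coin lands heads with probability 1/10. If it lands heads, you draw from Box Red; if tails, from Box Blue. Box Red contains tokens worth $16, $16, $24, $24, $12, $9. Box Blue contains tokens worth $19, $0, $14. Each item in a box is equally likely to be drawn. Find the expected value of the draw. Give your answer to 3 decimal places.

E[X | Box Red] = (16 + 16 + 24 + 24 + 12 + 9)/6 = 101/6
E[X | Box Blue] = (19 + 0 + 14)/3 = 11
E[X] = (1/10)·101/6 + (9/10)·11 = 139/12 ≈ 11.583

$11.583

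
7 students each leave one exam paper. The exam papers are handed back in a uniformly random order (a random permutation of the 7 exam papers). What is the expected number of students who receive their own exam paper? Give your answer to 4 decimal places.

1.0000

Let Xᵢ = 1 if person i gets their own exam paper. For each i, P(Xᵢ=1) = 1/7.
By linearity of expectation, E[X₁+…+X_7] = 7·(1/7) = 1.
≈ 1.0000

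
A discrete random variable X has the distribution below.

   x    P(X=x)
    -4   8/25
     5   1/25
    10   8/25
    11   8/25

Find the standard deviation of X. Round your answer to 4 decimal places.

E[X] = 141/25, E[X²] = 1921/25
Var(X) = E[X²] − (E[X])² = 1921/25 − 19881/625 = 28144/625
SD(X) = √(28144/625) ≈ 6.7105

6.7105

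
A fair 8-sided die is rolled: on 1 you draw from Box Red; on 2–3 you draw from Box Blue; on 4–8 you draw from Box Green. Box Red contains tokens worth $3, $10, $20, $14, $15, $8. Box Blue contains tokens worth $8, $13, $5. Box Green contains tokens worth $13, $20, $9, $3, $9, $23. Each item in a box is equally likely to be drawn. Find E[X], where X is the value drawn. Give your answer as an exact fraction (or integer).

559/48 dollars

E[X | Box Red] = (3 + 10 + 20 + 14 + 15 + 8)/6 = 35/3
E[X | Box Blue] = (8 + 13 + 5)/3 = 26/3
E[X | Box Green] = (13 + 20 + 9 + 3 + 9 + 23)/6 = 77/6
E[X] = (1/8)·35/3 + (1/4)·26/3 + (5/8)·77/6 = 559/48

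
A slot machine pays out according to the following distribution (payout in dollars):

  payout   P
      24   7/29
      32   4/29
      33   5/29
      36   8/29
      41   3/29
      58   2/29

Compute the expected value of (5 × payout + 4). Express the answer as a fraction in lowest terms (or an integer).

5056/29

E[5x+4] = (7/29)·124 + (4/29)·164 + (5/29)·169 + (8/29)·184 + (3/29)·209 + (2/29)·294
     = 5056/29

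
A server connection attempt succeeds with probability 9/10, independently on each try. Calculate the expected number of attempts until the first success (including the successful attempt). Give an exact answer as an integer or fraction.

For a geometric distribution, E[trials] = 1/p = 1/(9/10) = 10/9.

10/9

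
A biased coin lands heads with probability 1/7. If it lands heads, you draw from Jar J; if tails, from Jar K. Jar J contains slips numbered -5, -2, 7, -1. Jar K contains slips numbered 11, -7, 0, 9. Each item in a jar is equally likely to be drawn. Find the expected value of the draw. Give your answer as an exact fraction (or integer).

E[X | Jar J] = (-5 − 2 + 7 − 1)/4 = -1/4
E[X | Jar K] = (11 − 7 + 0 + 9)/4 = 13/4
E[X] = (1/7)·(-1/4) + (6/7)·13/4 = 11/4

11/4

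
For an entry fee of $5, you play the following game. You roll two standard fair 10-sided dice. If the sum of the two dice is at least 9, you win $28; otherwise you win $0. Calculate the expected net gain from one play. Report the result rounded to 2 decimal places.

$15.16

E[payout] = (7/25)·0 + (18/25)·28 = 504/25
Expected profit = 504/25 − 5 = 379/25 ≈ $15.16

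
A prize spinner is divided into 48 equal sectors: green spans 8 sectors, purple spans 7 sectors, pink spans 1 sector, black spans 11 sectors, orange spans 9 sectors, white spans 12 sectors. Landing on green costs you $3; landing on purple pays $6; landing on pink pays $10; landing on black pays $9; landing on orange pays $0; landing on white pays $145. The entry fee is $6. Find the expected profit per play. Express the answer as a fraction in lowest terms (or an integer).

E[payout] = (8/48)·(-3) + (7/48)·6 + (1/48)·10 + (11/48)·9 + (9/48)·0 + (12/48)·145 = 1867/48
Expected profit = 1867/48 − 6 = 1579/48

1579/48 dollars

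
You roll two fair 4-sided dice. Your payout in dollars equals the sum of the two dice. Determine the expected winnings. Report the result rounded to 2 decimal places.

Distribution of the sum of the two dice: 2 w.p. 1/16, 3 w.p. 1/8, 4 w.p. 3/16, 5 w.p. 1/4, 6 w.p. 3/16, 7 w.p. 1/8, …
E[payout] = (1/16)·2 + (1/8)·3 + (3/16)·4 + (1/4)·5 + (3/16)·6 + (1/8)·7 + (1/16)·8 = 5
≈ $5.00

$5.00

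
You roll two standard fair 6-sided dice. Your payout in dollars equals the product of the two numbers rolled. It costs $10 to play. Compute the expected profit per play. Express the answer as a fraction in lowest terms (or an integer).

9/4 dollars

Distribution of the product of the two numbers rolled: 1 w.p. 1/36, 2 w.p. 1/18, 3 w.p. 1/18, 4 w.p. 1/12, 5 w.p. 1/18, 6 w.p. 1/9, …
E[payout] = (1/36)·1 + (1/18)·2 + (1/18)·3 + (1/12)·4 + (1/18)·5 + (1/9)·6 + (1/18)·8 + (1/36)·9 + (1/18)·10 + (1/9)·12 + (1/18)·15 + (1/36)·16 + (1/18)·18 + (1/18)·20 + (1/18)·24 + (1/36)·25 + (1/18)·30 + (1/36)·36 = 49/4
Expected profit = 49/4 − 10 = 9/4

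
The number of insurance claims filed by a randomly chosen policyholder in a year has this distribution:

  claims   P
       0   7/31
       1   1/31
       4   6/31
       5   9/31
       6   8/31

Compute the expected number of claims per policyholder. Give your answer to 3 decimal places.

3.806

E[X] = (7/31)·0 + (1/31)·1 + (6/31)·4 + (9/31)·5 + (8/31)·6
     = 118/31 ≈ 3.806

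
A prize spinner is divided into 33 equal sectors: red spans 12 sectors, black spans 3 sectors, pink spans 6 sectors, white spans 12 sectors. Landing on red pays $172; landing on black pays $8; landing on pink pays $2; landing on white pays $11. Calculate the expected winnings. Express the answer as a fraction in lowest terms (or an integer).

E[payout] = (12/33)·172 + (3/33)·8 + (6/33)·2 + (12/33)·11 = 744/11

744/11 dollars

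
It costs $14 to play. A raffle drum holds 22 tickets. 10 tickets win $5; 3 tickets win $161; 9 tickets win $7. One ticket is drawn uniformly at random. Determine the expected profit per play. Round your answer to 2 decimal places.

E[payout] = (10/22)·5 + (3/22)·161 + (9/22)·7 = 298/11
Expected profit = 298/11 − 14 = 144/11 ≈ $13.09

$13.09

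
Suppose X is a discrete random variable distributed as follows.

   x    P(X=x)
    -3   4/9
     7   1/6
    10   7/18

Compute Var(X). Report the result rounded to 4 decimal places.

37.2006

E[X] = (4/9)·(-3) + (1/6)·7 + (7/18)·10 = 67/18
E[X²] = (4/9)·9 + (1/6)·49 + (7/18)·100 = 919/18
Var(X) = 919/18 − (67/18)² = 12053/324 ≈ 37.2006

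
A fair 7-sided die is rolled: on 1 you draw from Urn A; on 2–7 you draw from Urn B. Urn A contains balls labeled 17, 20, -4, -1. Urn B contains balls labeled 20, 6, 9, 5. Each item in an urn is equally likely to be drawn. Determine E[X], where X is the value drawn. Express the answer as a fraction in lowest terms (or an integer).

68/7

E[X | Urn A] = (17 + 20 − 4 − 1)/4 = 8
E[X | Urn B] = (20 + 6 + 9 + 5)/4 = 10
E[X] = (1/7)·8 + (6/7)·10 = 68/7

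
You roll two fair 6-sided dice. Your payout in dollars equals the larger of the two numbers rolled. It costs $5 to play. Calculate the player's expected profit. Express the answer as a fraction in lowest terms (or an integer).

Distribution of the larger of the two numbers rolled: 1 w.p. 1/36, 2 w.p. 1/12, 3 w.p. 5/36, 4 w.p. 7/36, 5 w.p. 1/4, 6 w.p. 11/36
E[payout] = (1/36)·1 + (1/12)·2 + (5/36)·3 + (7/36)·4 + (1/4)·5 + (11/36)·6 = 161/36
Expected profit = 161/36 − 5 = -19/36

-19/36 dollars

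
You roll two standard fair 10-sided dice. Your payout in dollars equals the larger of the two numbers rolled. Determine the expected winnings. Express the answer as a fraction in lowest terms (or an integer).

Distribution of the larger of the two numbers rolled: 1 w.p. 1/100, 2 w.p. 3/100, 3 w.p. 1/20, 4 w.p. 7/100, 5 w.p. 9/100, 6 w.p. 11/100, …
E[payout] = (1/100)·1 + (3/100)·2 + (1/20)·3 + (7/100)·4 + (9/100)·5 + (11/100)·6 + (13/100)·7 + (3/20)·8 + (17/100)·9 + (19/100)·10 = 143/20

143/20 dollars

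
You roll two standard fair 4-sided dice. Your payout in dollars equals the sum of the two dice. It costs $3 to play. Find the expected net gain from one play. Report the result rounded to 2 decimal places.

Distribution of the sum of the two dice: 2 w.p. 1/16, 3 w.p. 1/8, 4 w.p. 3/16, 5 w.p. 1/4, 6 w.p. 3/16, 7 w.p. 1/8, …
E[payout] = (1/16)·2 + (1/8)·3 + (3/16)·4 + (1/4)·5 + (3/16)·6 + (1/8)·7 + (1/16)·8 = 5
Expected profit = 5 − 3 = 2 ≈ $2.00

$2.00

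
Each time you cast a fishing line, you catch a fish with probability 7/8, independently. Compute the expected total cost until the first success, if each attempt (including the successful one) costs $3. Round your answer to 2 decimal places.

$3.43

E[#attempts] = 1/p = 8/7; E[cost] = 3·8/7 = 24/7.
≈ 3.43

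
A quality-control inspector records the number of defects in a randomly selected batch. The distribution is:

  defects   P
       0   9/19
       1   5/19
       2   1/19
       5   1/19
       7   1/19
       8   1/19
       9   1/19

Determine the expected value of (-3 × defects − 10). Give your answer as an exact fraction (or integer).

E[-3x-10] = (9/19)·(-10) + (5/19)·(-13) + (1/19)·(-16) + (1/19)·(-25) + (1/19)·(-31) + (1/19)·(-34) + (1/19)·(-37)
     = -298/19

-298/19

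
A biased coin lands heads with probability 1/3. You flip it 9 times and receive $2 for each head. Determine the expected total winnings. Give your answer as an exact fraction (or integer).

E[#heads] = 9·1/3 = 3 (linearity over flips).
E[winnings] = 2·3 = 6.

$6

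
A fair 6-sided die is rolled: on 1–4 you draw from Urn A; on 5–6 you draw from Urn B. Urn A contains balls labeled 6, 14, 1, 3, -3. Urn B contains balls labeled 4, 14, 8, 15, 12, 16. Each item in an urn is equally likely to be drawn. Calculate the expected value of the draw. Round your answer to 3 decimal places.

6.633

E[X | Urn A] = (6 + 14 + 1 + 3 − 3)/5 = 21/5
E[X | Urn B] = (4 + 14 + 8 + 15 + 12 + 16)/6 = 23/2
E[X] = (2/3)·21/5 + (1/3)·23/2 = 199/30 ≈ 6.633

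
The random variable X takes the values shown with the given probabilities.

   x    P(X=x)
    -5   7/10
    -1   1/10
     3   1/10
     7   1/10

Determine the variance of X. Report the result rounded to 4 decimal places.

16.6400

E[X] = (7/10)·(-5) + (1/10)·(-1) + (1/10)·3 + (1/10)·7 = -13/5
E[X²] = (7/10)·25 + (1/10)·1 + (1/10)·9 + (1/10)·49 = 117/5
Var(X) = 117/5 − (-13/5)² = 416/25 ≈ 16.6400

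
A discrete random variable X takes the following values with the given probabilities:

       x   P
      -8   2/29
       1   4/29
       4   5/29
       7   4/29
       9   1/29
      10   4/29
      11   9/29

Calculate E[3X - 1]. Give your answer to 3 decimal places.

E[3x-1] = (2/29)·(-25) + (4/29)·2 + (5/29)·11 + (4/29)·20 + (1/29)·26 + (4/29)·29 + (9/29)·32
     = 523/29 ≈ 18.034

18.034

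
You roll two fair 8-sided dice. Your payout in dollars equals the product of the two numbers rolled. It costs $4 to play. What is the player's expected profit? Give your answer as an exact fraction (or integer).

65/4 dollars

Distribution of the product of the two numbers rolled: 1 w.p. 1/64, 2 w.p. 1/32, 3 w.p. 1/32, 4 w.p. 3/64, 5 w.p. 1/32, 6 w.p. 1/16, …
E[payout] = (1/64)·1 + (1/32)·2 + (1/32)·3 + (3/64)·4 + (1/32)·5 + (1/16)·6 + (1/32)·7 + (1/16)·8 + (1/64)·9 + (1/32)·10 + (1/16)·12 + (1/32)·14 + (1/32)·15 + (3/64)·16 + (1/32)·18 + (1/32)·20 + (1/32)·21 + (1/16)·24 + (1/64)·25 + (1/32)·28 + (1/32)·30 + (1/32)·32 + (1/32)·35 + (1/64)·36 + (1/32)·40 + (1/32)·42 + (1/32)·48 + (1/64)·49 + (1/32)·56 + (1/64)·64 = 81/4
Expected profit = 81/4 − 4 = 65/4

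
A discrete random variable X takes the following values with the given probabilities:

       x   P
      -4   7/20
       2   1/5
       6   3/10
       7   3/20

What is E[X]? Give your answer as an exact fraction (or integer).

E[X] = (7/20)·(-4) + (1/5)·2 + (3/10)·6 + (3/20)·7
     = 37/20

37/20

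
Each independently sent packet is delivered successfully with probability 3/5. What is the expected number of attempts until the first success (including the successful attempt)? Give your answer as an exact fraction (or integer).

5/3

For a geometric distribution, E[trials] = 1/p = 1/(3/5) = 5/3.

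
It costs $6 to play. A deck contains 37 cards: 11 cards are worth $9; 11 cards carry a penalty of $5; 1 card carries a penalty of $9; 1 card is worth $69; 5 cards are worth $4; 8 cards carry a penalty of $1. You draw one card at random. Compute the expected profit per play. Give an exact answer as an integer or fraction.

E[payout] = (11/37)·9 + (11/37)·(-5) + (1/37)·(-9) + (1/37)·69 + (5/37)·4 + (8/37)·(-1) = 116/37
Expected profit = 116/37 − 6 = -106/37

-106/37 dollars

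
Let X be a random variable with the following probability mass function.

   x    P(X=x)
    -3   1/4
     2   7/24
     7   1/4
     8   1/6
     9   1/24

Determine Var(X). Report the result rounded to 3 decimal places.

18.873

E[X] = (1/4)·(-3) + (7/24)·2 + (1/4)·7 + (1/6)·8 + (1/24)·9 = 79/24
E[X²] = (1/4)·9 + (7/24)·4 + (1/4)·49 + (1/6)·64 + (1/24)·81 = 713/24
Var(X) = 713/24 − (79/24)² = 10871/576 ≈ 18.873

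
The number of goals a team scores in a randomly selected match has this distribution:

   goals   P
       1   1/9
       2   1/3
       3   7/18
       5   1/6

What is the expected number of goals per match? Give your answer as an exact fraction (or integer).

25/9

E[X] = (1/9)·1 + (1/3)·2 + (7/18)·3 + (1/6)·5
     = 25/9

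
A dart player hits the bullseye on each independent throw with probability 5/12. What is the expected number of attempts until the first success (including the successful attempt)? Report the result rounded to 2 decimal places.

For a geometric distribution, E[trials] = 1/p = 1/(5/12) = 12/5.
≈ 2.40

2.40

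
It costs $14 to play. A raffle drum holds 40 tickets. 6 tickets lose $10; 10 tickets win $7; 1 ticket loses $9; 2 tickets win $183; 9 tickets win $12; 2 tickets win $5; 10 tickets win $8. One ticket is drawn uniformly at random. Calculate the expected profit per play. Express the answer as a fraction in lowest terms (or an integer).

E[payout] = (6/40)·(-10) + (10/40)·7 + (1/40)·(-9) + (2/40)·183 + (9/40)·12 + (2/40)·5 + (10/40)·8 = 113/8
Expected profit = 113/8 − 14 = 1/8

1/8 dollars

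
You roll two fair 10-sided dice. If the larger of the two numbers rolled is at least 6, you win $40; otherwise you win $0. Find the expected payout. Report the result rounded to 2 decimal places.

E[payout] = (1/4)·0 + (3/4)·40 = 30
≈ $30.00

$30.00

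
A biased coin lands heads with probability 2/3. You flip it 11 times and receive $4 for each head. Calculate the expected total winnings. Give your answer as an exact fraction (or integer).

E[#heads] = 11·2/3 = 22/3 (linearity over flips).
E[winnings] = 4·22/3 = 88/3.

88/3 dollars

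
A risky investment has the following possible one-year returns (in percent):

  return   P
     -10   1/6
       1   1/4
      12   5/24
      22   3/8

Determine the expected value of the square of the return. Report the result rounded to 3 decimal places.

E[X²] = (1/6)·100 + (1/4)·1 + (5/24)·144 + (3/8)·484
     = 2741/12 ≈ 228.417

228.417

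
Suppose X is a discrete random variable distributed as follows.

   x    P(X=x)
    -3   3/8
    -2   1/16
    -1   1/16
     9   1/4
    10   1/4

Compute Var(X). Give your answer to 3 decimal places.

37.121

E[X] = (3/8)·(-3) + (1/16)·(-2) + (1/16)·(-1) + (1/4)·9 + (1/4)·10 = 55/16
E[X²] = (3/8)·9 + (1/16)·4 + (1/16)·1 + (1/4)·81 + (1/4)·100 = 783/16
Var(X) = 783/16 − (55/16)² = 9503/256 ≈ 37.121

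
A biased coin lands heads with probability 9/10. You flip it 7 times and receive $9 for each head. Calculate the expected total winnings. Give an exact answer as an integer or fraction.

E[#heads] = 7·9/10 = 63/10 (linearity over flips).
E[winnings] = 9·63/10 = 567/10.

567/10 dollars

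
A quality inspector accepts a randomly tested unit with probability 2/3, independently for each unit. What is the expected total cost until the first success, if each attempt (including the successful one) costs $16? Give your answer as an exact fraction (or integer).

$24

E[#attempts] = 1/p = 3/2; E[cost] = 16·3/2 = 24.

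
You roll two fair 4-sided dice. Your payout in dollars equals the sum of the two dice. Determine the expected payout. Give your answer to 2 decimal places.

$5.00

Distribution of the sum of the two dice: 2 w.p. 1/16, 3 w.p. 1/8, 4 w.p. 3/16, 5 w.p. 1/4, 6 w.p. 3/16, 7 w.p. 1/8, …
E[payout] = (1/16)·2 + (1/8)·3 + (3/16)·4 + (1/4)·5 + (3/16)·6 + (1/8)·7 + (1/16)·8 = 5
≈ $5.00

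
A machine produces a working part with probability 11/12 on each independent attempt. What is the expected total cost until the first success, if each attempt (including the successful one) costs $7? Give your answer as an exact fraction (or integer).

84/11 dollars

E[#attempts] = 1/p = 12/11; E[cost] = 7·12/11 = 84/11.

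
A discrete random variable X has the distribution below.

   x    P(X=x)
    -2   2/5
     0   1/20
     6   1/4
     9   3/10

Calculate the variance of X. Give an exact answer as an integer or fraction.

E[X] = (2/5)·(-2) + (1/20)·0 + (1/4)·6 + (3/10)·9 = 17/5
E[X²] = (2/5)·4 + (1/20)·0 + (1/4)·36 + (3/10)·81 = 349/10
Var(X) = 349/10 − (17/5)² = 1167/50

1167/50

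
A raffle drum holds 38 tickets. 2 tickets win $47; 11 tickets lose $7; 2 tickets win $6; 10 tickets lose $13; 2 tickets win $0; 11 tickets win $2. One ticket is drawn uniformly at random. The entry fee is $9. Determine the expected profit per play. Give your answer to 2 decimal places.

-$11.08

E[payout] = (2/38)·47 + (11/38)·(-7) + (2/38)·6 + (10/38)·(-13) + (2/38)·0 + (11/38)·2 = -79/38
Expected profit = -79/38 − 9 = -421/38 ≈ -$11.08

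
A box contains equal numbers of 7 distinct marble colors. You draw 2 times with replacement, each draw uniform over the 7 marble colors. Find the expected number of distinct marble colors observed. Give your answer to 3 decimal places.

Let Xⱼ=1 if type j appears at least once. P(Xⱼ=1) = 1 − ((7−1)/7)^2 = 13/49.
E[#distinct] = 7·13/49 = 13/7.
≈ 1.857

1.857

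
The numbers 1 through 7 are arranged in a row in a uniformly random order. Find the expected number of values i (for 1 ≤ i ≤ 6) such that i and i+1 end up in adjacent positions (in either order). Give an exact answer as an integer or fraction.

For each i ∈ {1,…,6}, let Xᵢ = 1 if i and i+1 are adjacent. P(Xᵢ=1) = 2·(7−1)!/7! = 2/7.
By linearity, E[ΣXᵢ] = (6)·(2/7) = 12/7.

12/7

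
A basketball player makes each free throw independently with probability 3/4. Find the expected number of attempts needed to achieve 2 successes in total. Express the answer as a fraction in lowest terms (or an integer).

By linearity (sum of 2 independent geometric waits), E[trials] = 2/p = 2/(3/4) = 8/3.

8/3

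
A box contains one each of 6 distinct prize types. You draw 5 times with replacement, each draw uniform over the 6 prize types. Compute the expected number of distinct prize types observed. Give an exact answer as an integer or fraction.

Let Xⱼ=1 if type j appears at least once. P(Xⱼ=1) = 1 − ((6−1)/6)^5 = 4651/7776.
E[#distinct] = 6·4651/7776 = 4651/1296.

4651/1296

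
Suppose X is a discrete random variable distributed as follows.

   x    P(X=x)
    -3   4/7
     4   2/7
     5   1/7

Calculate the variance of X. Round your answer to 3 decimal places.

E[X] = (4/7)·(-3) + (2/7)·4 + (1/7)·5 = 1/7
E[X²] = (4/7)·9 + (2/7)·16 + (1/7)·25 = 93/7
Var(X) = 93/7 − (1/7)² = 650/49 ≈ 13.265

13.265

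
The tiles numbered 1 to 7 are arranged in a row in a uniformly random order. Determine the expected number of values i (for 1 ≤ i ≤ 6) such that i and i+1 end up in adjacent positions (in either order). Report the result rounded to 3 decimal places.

For each i ∈ {1,…,6}, let Xᵢ = 1 if i and i+1 are adjacent. P(Xᵢ=1) = 2·(7−1)!/7! = 2/7.
By linearity, E[ΣXᵢ] = (6)·(2/7) = 12/7.
≈ 1.714

1.714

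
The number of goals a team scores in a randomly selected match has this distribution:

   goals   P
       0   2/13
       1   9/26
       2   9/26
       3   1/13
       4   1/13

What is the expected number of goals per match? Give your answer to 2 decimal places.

E[X] = (2/13)·0 + (9/26)·1 + (9/26)·2 + (1/13)·3 + (1/13)·4
     = 41/26 ≈ 1.58

1.58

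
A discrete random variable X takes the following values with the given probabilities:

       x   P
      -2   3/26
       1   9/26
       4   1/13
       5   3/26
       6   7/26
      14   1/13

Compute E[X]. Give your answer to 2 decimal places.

3.69

E[X] = (3/26)·(-2) + (9/26)·1 + (1/13)·4 + (3/26)·5 + (7/26)·6 + (1/13)·14
     = 48/13 ≈ 3.69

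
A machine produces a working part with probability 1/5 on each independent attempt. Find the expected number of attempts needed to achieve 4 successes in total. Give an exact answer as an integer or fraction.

By linearity (sum of 4 independent geometric waits), E[trials] = 4/p = 4/(1/5) = 20.

20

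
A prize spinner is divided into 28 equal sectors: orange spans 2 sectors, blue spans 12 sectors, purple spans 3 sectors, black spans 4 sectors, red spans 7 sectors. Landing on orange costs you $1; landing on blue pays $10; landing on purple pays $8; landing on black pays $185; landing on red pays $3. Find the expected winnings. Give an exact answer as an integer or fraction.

129/4 dollars

E[payout] = (2/28)·(-1) + (12/28)·10 + (3/28)·8 + (4/28)·185 + (7/28)·3 = 129/4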